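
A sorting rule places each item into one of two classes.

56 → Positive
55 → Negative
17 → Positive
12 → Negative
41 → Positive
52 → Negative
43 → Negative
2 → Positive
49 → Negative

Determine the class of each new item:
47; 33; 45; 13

The pattern is that an item is 'Positive' exactly when: ≡ 2 (mod 3).
47 → 47 mod 3 = 2 → Positive. 33 → 33 mod 3 = 0 → Negative. 45 → 45 mod 3 = 0 → Negative. 13 → 13 mod 3 = 1 → Negative.

Positive, Negative, Negative, Negative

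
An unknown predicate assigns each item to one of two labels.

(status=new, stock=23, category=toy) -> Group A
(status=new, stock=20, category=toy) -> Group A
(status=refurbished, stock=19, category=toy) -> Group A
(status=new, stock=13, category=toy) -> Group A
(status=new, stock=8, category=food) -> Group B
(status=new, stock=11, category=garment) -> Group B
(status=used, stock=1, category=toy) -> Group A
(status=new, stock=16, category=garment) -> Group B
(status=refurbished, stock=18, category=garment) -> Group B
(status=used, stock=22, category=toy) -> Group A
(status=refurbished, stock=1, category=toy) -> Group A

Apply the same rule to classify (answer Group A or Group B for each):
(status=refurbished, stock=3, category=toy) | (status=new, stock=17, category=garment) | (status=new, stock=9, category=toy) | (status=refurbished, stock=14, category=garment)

Group A, Group B, Group A, Group B

The rule appears to be: category is toy.
(status=refurbished, stock=3, category=toy) — category is toy, hence Group A. (status=new, stock=17, category=garment) — category is garment, hence Group B. (status=new, stock=9, category=toy) — category is toy, hence Group A. (status=refurbished, stock=14, category=garment) — category is garment, hence Group B.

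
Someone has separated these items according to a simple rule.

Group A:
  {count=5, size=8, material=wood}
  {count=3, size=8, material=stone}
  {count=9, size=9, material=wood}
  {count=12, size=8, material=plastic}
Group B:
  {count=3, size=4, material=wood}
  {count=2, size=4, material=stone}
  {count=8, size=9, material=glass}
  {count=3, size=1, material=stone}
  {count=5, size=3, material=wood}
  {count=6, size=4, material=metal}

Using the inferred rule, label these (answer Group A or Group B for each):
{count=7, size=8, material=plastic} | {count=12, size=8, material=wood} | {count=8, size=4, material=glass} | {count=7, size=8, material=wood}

The distinguishing property — size = 8 OR count = 9 — holds for all the 'Group A' cases and none of the 'Group B' cases.

Group A, Group A, Group B, Group A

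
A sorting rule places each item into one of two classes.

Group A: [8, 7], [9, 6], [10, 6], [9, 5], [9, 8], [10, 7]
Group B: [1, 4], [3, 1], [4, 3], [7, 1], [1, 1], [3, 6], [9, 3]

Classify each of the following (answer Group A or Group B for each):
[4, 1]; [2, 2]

Group B, Group B

The common property of the 'Group A' items is: sum ≥ 14. No 'Group B' item has it.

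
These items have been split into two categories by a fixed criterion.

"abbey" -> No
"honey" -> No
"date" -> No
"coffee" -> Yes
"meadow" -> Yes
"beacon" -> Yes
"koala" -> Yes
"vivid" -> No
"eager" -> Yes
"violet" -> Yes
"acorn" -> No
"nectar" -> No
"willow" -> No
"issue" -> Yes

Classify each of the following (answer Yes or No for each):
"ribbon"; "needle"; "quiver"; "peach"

The common property of the 'Yes' items is: has ≥ 3 vowels. No 'No' item has it.
"ribbon" — 2 vowels, hence No.
"needle" — 3 vowels, hence Yes.
"quiver" — 3 vowels, hence Yes.
"peach" — 2 vowels, hence No.

No, Yes, Yes, No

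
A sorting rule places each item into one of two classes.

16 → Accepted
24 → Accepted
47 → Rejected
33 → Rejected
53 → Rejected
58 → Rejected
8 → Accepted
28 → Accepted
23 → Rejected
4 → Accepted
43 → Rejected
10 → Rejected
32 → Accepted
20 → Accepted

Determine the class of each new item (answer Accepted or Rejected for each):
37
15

Rejected, Rejected

The common property of the 'Accepted' items is: multiple of 4. No 'Rejected' item has it.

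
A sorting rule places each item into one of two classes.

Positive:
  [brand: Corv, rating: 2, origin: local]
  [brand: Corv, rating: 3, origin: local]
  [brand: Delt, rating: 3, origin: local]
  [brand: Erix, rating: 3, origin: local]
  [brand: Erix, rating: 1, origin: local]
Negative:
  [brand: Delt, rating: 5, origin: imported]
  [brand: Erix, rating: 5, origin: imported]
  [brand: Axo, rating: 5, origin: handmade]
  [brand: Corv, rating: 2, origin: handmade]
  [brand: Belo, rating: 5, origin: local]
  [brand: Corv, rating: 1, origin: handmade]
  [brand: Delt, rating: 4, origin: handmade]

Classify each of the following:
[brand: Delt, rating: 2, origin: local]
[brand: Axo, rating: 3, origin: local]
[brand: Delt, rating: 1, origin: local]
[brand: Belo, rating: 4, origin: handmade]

All 'Positive' examples share one property — origin is local AND rating ≤ 3 — and every 'Negative' example lacks it.
Positive: [brand: Delt, rating: 2, origin: local], since origin is local, rating = 2. Positive: [brand: Axo, rating: 3, origin: local], since origin is local, rating = 3. Positive: [brand: Delt, rating: 1, origin: local], since origin is local, rating = 1. Negative: [brand: Belo, rating: 4, origin: handmade], since origin is handmade, rating = 4.

Positive, Positive, Positive, Negative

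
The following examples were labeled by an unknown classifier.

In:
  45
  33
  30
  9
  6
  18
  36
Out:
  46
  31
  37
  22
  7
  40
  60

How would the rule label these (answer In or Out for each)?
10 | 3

Out, In

The simplest hypothesis consistent with all the labels is: multiple of 3 AND at most 45.
10 → 10 = 3·3 + 1, 10 ≤ 45 → Out. 3 → 3 = 3·1, 3 ≤ 45 → In.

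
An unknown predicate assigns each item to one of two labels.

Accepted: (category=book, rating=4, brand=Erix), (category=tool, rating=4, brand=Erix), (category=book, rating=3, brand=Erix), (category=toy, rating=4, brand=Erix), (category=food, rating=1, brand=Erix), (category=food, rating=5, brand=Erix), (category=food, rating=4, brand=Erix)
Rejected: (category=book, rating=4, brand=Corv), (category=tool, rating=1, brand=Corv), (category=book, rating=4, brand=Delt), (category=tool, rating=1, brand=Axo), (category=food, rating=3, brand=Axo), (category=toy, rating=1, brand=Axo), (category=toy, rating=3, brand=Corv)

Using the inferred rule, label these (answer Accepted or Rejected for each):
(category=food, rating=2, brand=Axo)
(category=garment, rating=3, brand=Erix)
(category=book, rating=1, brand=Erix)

'Accepted' ⟺ brand is Erix.

Rejected, Accepted, Accepted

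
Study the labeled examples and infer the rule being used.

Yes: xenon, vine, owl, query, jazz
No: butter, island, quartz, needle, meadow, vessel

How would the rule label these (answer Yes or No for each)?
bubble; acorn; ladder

Every 'Yes' example satisfies: length ≤ 5. None of the 'No' examples do.

No, Yes, No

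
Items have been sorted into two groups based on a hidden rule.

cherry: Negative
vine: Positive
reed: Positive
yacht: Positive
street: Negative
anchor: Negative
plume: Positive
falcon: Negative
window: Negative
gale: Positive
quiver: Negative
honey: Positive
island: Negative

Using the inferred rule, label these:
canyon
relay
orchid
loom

The distinguishing property — length ≤ 5 — holds for all the 'Positive' cases and none of the 'Negative' cases.
canyon → length 6 → Negative. relay → length 5 → Positive. orchid → length 6 → Negative. loom → length 4 → Positive.

Negative, Positive, Negative, Positive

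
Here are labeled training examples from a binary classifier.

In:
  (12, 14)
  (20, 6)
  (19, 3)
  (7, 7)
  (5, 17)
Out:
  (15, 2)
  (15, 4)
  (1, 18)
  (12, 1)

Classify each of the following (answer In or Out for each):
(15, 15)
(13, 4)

In, Out

The simplest hypothesis consistent with all the labels is: sum is even.
(15, 15): 15+15 = 30 — qualifies, so In. (13, 4): 13+4 = 17 — does not satisfy this, so Out.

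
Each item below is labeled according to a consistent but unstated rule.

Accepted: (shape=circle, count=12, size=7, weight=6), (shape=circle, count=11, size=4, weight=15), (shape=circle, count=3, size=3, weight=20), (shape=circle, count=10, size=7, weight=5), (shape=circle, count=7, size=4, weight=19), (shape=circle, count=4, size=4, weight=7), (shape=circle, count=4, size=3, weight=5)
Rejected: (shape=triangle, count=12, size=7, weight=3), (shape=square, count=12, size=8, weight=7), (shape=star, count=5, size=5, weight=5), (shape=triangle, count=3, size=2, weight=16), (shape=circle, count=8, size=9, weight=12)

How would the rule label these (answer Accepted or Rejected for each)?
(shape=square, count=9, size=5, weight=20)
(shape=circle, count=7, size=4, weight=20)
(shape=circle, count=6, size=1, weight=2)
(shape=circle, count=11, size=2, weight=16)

A rule that fits every label: shape is circle AND size ≤ 7 — true of each 'Accepted' example, false of each 'Rejected' one.
(shape=square, count=9, size=5, weight=20): shape is square, size = 5 — does not satisfy this, so Rejected.
(shape=circle, count=7, size=4, weight=20): shape is circle, size = 4 — satisfies this, so Accepted.
(shape=circle, count=6, size=1, weight=2): shape is circle, size = 1 — satisfies this, so Accepted.
(shape=circle, count=11, size=2, weight=16): shape is circle, size = 2 — satisfies this, so Accepted.

Rejected, Accepted, Accepted, Accepted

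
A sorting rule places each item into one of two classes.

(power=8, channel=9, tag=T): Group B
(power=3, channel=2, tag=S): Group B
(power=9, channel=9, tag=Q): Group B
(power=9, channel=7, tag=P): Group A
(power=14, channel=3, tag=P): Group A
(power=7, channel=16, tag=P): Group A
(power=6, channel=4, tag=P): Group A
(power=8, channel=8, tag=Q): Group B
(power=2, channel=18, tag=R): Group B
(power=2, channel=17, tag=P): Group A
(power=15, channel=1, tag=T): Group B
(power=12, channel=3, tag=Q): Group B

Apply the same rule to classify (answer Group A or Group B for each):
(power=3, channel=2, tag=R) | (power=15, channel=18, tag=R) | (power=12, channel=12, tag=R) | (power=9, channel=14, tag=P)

Group B, Group B, Group B, Group A

Every 'Group A' example satisfies: tag is P. None of the 'Group B' examples do.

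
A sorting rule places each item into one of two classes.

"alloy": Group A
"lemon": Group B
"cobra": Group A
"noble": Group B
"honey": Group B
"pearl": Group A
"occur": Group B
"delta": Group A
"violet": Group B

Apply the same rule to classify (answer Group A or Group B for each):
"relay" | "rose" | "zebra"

All 'Group A' examples share one property — contains 'a' — and every 'Group B' example lacks it.

Group A, Group B, Group A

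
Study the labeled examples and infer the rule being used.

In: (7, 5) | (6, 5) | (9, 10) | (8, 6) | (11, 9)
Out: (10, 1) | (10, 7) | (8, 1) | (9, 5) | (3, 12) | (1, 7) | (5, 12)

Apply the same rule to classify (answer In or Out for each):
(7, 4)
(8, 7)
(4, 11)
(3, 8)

One predicate separates the groups cleanly: |first − second| ≤ 2.

Out, In, Out, Out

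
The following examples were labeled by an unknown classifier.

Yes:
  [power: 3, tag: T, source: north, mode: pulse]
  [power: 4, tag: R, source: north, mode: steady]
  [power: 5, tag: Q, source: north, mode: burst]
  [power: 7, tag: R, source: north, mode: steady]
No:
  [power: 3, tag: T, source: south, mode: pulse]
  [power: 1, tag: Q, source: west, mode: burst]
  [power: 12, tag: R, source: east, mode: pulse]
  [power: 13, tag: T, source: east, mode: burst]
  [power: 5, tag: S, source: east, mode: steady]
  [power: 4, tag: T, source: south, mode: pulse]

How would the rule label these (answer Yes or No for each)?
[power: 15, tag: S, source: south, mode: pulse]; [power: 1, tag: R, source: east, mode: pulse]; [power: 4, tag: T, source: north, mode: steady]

The rule appears to be: source is north.
[power: 15, tag: S, source: south, mode: pulse] — source is south, hence No.
[power: 1, tag: R, source: east, mode: pulse] — source is east, hence No.
[power: 4, tag: T, source: north, mode: steady] — source is north, hence Yes.

No, No, Yes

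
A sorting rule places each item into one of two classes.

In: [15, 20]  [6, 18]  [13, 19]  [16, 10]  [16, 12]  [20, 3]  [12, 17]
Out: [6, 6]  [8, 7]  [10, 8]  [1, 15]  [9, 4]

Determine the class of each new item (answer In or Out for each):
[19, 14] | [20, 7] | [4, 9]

A rule that fits every label: sum ≥ 23 — true of each 'In' example, false of each 'Out' one.

In, In, Out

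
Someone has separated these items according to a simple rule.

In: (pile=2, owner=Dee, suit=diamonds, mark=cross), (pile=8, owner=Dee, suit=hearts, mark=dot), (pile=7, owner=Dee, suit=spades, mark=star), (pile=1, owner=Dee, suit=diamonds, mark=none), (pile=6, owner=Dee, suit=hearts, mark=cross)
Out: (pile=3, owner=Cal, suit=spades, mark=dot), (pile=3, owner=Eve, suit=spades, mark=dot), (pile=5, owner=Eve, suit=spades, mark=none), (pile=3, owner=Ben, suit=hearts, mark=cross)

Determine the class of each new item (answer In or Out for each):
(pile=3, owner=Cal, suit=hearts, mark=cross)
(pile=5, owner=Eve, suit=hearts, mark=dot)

The common property of the 'In' items is: owner is Dee. No 'Out' item has it.
Out: (pile=3, owner=Cal, suit=hearts, mark=cross), since owner is Cal.
Out: (pile=5, owner=Eve, suit=hearts, mark=dot), since owner is Eve.

Out, Out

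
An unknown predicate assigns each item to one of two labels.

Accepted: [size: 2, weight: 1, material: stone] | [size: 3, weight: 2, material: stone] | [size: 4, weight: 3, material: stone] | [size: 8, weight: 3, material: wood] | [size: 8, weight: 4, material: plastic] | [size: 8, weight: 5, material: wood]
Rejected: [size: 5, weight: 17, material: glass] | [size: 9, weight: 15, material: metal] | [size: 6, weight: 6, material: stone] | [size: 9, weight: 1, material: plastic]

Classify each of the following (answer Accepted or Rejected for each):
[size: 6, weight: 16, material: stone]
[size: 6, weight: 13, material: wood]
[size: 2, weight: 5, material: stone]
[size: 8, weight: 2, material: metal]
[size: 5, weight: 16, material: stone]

A rule that fits every label: size ≤ 8 AND weight ≤ 5 — true of each 'Accepted' example, false of each 'Rejected' one.

Rejected, Rejected, Accepted, Accepted, Rejected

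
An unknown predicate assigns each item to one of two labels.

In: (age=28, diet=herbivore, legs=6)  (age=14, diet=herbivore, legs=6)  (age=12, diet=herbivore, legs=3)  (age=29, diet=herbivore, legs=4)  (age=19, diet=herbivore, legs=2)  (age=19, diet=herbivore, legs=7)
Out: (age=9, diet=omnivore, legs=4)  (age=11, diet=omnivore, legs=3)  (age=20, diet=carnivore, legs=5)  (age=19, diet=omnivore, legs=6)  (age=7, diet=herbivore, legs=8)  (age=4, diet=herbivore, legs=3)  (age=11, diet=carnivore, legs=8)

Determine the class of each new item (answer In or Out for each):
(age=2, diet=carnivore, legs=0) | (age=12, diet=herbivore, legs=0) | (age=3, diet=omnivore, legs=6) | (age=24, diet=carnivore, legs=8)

Out, In, Out, Out

The distinguishing property — diet is herbivore AND age ≥ 9 — holds for all the 'In' cases and none of the 'Out' cases.
(age=2, diet=carnivore, legs=0): diet is carnivore, age = 2, does not pass → Out. (age=12, diet=herbivore, legs=0): diet is herbivore, age = 12, satisfies this → In. (age=3, diet=omnivore, legs=6): diet is omnivore, age = 3, does not pass → Out. (age=24, diet=carnivore, legs=8): diet is carnivore, age = 24, does not pass → Out.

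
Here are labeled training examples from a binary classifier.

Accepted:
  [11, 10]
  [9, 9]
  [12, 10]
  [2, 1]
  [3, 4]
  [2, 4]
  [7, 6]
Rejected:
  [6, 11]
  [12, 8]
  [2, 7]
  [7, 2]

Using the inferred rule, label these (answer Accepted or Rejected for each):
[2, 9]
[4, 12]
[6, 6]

Rejected, Rejected, Accepted

'Accepted' ⟺ |first − second| ≤ 2.
Rejected: [2, 9], since |2−9| = 7. Rejected: [4, 12], since |4−12| = 8. Accepted: [6, 6], since |6−6| = 0.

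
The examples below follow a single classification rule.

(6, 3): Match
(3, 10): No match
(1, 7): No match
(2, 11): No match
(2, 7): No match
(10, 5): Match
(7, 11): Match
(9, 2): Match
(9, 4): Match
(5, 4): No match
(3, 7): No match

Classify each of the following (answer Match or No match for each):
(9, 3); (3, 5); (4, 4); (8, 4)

Match, No match, No match, Match

A rule that fits every label: first ≥ 6 — true of each 'Match' example, false of each 'No match' one.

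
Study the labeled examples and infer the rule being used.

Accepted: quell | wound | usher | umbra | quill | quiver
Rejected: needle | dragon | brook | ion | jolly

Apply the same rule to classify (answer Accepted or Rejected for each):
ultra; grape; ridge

The simplest hypothesis consistent with all the labels is: contains 'u'.
ultra → has 'u' → Accepted.
grape → no 'u' → Rejected.
ridge → no 'u' → Rejected.

Accepted, Rejected, Rejected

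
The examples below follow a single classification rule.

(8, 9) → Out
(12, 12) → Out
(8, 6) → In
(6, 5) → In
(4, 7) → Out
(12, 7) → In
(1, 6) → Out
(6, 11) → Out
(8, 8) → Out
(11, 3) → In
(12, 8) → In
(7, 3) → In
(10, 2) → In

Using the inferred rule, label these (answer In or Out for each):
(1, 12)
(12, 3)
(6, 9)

Every 'In' example satisfies: first > second. None of the 'Out' examples do.
(1, 12) → 1 < 12 → Out. (12, 3) → 12 > 3 → In. (6, 9) → 6 < 9 → Out.

Out, In, Out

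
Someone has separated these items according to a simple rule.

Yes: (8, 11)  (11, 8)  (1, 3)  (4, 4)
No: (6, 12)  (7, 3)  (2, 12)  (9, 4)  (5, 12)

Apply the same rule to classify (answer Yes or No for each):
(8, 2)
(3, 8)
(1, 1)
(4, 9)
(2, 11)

The simplest hypothesis consistent with all the labels is: |first − second| ≤ 3.
(8, 2): |8−2| = 6 — doesn't qualify, so No. (3, 8): |3−8| = 5 — doesn't qualify, so No. (1, 1): |1−1| = 0 — has this property, so Yes. (4, 9): |4−9| = 5 — doesn't qualify, so No. (2, 11): |2−11| = 9 — doesn't qualify, so No.

No, No, Yes, No, No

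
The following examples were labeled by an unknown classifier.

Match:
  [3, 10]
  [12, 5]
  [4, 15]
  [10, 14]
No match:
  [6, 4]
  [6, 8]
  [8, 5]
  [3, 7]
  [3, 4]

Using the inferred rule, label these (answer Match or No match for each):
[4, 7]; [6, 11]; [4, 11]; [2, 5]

No match, Match, Match, No match

The distinguishing property — max ≥ 10 — holds for all the 'Match' cases and none of the 'No match' cases.
No match: [4, 7], since max 7.
Match: [6, 11], since max 11.
Match: [4, 11], since max 11.
No match: [2, 5], since max 5.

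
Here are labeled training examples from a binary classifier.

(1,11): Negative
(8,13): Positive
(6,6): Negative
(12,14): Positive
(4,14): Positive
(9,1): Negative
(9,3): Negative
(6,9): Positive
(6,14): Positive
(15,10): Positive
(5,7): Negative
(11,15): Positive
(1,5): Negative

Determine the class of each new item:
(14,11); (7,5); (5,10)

The distinguishing property — sum ≥ 15 — holds for all the 'Positive' cases and none of the 'Negative' cases.

Positive, Negative, Positive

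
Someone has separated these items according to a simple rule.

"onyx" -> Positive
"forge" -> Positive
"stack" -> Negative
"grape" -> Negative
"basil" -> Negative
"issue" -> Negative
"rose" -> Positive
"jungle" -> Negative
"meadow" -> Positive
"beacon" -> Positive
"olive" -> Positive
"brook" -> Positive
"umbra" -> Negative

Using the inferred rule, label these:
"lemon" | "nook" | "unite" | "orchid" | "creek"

Comparing the two groups points to one rule — contains 'o'.
"lemon": Positive (has 'o').
"nook": Positive (has 'o').
"unite": Negative (no 'o').
"orchid": Positive (has 'o').
"creek": Negative (no 'o').

Positive, Positive, Negative, Positive, Negative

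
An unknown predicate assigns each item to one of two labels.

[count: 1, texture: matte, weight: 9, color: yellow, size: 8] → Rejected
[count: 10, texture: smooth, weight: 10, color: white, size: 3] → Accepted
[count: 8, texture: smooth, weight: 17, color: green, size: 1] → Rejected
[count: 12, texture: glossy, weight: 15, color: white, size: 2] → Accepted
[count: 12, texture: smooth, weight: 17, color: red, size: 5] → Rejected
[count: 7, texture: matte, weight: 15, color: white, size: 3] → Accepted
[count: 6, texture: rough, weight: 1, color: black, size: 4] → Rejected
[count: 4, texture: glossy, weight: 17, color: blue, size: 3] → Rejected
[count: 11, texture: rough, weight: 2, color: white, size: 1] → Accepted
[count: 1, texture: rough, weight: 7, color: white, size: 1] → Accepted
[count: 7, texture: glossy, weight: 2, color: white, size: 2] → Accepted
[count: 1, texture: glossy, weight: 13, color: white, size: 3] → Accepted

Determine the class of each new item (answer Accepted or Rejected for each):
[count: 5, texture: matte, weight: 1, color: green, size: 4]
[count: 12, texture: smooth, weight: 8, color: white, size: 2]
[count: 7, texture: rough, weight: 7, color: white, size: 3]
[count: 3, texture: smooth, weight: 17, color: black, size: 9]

Rejected, Accepted, Accepted, Rejected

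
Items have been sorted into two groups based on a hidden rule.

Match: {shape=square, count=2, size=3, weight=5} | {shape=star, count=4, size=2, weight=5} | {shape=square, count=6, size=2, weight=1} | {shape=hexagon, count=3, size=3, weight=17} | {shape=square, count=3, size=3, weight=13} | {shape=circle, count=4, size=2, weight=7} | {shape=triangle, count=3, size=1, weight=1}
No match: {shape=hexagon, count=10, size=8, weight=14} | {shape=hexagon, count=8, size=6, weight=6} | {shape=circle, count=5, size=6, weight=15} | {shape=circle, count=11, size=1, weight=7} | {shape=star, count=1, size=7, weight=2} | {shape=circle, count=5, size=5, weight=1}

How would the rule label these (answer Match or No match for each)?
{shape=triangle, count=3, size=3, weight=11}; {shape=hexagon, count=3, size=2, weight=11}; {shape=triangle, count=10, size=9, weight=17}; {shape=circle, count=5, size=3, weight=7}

Match, Match, No match, Match

The pattern is that an item is 'Match' exactly when: count ≤ 6 AND size ≤ 3.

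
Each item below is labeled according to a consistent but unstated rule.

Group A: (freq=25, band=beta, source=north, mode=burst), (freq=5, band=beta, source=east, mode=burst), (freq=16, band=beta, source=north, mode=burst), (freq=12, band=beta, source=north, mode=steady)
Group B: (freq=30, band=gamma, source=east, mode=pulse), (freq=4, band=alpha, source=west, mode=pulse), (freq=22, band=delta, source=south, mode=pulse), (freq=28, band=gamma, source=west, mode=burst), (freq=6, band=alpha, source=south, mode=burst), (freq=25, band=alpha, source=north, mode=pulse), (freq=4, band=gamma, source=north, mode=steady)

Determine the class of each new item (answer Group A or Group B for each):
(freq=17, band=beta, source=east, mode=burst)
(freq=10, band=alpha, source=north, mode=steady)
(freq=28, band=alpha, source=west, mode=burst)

Group A, Group B, Group B

The classifier is using: band is beta.
(freq=17, band=beta, source=east, mode=burst) → band is beta → Group A.
(freq=10, band=alpha, source=north, mode=steady) → band is alpha → Group B.
(freq=28, band=alpha, source=west, mode=burst) → band is alpha → Group B.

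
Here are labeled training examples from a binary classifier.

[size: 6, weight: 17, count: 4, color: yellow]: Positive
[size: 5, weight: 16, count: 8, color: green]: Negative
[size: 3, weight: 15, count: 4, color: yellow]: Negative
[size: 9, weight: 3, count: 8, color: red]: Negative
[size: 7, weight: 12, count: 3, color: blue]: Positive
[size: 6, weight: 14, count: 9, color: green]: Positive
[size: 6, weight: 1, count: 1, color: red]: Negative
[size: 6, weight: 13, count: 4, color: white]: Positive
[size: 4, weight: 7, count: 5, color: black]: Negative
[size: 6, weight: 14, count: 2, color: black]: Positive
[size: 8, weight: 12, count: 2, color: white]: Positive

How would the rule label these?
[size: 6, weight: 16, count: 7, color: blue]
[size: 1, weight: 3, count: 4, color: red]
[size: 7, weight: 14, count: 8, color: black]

Positive, Negative, Positive

Every 'Positive' example satisfies: size ≥ 6 AND weight ≥ 7. None of the 'Negative' examples do.
Positive: [size: 6, weight: 16, count: 7, color: blue], since size = 6, weight = 16. Negative: [size: 1, weight: 3, count: 4, color: red], since size = 1, weight = 3. Positive: [size: 7, weight: 14, count: 8, color: black], since size = 7, weight = 14.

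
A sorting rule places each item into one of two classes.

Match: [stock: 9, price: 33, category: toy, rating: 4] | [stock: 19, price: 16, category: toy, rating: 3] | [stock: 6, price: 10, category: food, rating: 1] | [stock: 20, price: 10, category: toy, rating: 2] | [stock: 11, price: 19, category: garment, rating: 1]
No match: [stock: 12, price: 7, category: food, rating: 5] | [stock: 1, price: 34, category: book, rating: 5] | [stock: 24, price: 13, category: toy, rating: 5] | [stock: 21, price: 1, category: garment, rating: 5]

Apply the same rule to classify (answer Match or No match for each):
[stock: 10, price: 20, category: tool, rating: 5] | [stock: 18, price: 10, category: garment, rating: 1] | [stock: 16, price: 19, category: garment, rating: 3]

No match, Match, Match

The distinguishing property — rating ≤ 4 — holds for all the 'Match' cases and none of the 'No match' cases.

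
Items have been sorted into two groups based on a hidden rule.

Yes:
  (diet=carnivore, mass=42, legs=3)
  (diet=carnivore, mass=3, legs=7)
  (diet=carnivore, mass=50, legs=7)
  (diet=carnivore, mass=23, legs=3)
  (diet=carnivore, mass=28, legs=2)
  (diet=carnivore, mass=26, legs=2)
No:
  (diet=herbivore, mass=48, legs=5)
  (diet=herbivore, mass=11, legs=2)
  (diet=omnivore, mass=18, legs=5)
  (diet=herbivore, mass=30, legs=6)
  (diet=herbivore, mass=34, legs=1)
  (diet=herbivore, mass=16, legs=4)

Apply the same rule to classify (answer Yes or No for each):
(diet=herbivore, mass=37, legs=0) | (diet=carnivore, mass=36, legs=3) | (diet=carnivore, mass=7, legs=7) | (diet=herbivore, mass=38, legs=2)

No, Yes, Yes, No

The rule appears to be: diet is carnivore.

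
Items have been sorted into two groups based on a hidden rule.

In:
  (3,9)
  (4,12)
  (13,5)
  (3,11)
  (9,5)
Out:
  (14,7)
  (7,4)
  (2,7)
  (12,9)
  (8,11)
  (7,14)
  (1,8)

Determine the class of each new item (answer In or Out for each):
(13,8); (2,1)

Out, Out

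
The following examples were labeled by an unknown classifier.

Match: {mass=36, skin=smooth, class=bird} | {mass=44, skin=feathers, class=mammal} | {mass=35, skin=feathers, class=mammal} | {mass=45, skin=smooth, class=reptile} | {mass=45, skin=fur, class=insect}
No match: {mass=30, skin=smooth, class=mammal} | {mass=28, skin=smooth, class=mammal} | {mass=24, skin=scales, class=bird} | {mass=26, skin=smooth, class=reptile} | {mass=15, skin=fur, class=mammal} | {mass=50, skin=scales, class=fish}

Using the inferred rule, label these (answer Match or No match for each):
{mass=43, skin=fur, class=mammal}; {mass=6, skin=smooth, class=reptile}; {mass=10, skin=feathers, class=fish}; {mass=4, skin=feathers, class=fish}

Match, No match, No match, No match

The classifier is using: mass ≥ 35 AND mass ≤ 45.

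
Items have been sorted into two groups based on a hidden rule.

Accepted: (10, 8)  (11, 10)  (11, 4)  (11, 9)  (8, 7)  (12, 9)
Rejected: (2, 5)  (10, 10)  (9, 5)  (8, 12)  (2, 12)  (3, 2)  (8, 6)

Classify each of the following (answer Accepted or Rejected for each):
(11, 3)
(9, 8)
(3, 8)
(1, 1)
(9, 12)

Rejected, Accepted, Rejected, Rejected, Rejected

The simplest hypothesis consistent with all the labels is: first > second AND sum ≥ 15.
Rejected: (11, 3), since 11 > 3, 11+3 = 14. Accepted: (9, 8), since 9 > 8, 9+8 = 17. Rejected: (3, 8), since 3 < 8, 3+8 = 11. Rejected: (1, 1), since 1 = 1, 1+1 = 2. Rejected: (9, 12), since 9 < 12, 9+12 = 21.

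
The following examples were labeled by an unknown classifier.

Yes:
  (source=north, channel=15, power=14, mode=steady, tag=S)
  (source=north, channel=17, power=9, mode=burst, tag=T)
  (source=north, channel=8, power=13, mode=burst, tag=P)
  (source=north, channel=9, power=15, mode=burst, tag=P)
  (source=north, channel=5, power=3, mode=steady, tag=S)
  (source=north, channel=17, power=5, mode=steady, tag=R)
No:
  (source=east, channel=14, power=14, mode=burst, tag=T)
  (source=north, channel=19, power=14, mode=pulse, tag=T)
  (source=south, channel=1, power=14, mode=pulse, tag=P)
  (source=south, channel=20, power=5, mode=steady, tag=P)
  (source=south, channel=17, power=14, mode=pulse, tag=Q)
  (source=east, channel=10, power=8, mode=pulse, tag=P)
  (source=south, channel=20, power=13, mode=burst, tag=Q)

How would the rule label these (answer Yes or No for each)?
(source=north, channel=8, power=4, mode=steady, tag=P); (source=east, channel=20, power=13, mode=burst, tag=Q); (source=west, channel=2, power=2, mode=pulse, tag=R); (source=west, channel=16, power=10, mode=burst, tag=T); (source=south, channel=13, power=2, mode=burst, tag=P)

Every 'Yes' example satisfies: source is north AND channel ≤ 17. None of the 'No' examples do.

Yes, No, No, No, No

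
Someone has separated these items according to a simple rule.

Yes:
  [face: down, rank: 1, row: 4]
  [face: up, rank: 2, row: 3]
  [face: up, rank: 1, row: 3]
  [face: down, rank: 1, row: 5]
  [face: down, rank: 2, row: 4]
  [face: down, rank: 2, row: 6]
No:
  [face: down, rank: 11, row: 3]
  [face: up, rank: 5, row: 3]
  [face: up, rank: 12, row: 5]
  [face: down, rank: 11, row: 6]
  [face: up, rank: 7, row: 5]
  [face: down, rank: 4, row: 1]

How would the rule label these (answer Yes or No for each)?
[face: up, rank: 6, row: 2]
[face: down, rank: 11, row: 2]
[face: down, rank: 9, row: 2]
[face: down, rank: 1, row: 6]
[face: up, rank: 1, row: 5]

The rule appears to be: rank ≤ 2.
No: [face: up, rank: 6, row: 2], since rank = 6. No: [face: down, rank: 11, row: 2], since rank = 11. No: [face: down, rank: 9, row: 2], since rank = 9. Yes: [face: down, rank: 1, row: 6], since rank = 1. Yes: [face: up, rank: 1, row: 5], since rank = 1.

No, No, No, Yes, Yes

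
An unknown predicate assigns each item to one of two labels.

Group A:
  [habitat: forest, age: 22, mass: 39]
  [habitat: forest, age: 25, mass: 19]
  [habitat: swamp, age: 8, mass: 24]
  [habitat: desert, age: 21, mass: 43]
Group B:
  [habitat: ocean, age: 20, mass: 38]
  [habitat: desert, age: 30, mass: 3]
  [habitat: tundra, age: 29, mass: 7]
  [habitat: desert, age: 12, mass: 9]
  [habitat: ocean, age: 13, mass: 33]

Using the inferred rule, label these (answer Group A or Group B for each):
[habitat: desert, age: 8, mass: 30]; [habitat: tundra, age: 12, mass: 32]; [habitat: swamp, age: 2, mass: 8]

Group A, Group A, Group B

The distinguishing property — habitat is not ocean AND mass ≥ 19 — holds for all the 'Group A' cases and none of the 'Group B' cases.
[habitat: desert, age: 8, mass: 30] — habitat is desert, mass = 30, hence Group A.
[habitat: tundra, age: 12, mass: 32] — habitat is tundra, mass = 32, hence Group A.
[habitat: swamp, age: 2, mass: 8] — habitat is swamp, mass = 8, hence Group B.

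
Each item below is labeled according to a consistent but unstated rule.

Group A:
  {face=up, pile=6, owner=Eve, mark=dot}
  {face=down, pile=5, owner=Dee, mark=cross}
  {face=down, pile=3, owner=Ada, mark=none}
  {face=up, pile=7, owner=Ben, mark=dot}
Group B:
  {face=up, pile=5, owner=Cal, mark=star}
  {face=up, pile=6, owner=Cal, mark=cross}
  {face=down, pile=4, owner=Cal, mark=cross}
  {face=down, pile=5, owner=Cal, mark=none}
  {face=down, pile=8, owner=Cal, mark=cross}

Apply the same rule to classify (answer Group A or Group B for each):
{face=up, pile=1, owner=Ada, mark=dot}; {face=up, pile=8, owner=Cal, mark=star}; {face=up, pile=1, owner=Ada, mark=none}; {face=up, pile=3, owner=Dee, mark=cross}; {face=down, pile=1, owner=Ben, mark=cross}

The common property of the 'Group A' items is: owner is not Cal. No 'Group B' item has it.
{face=up, pile=1, owner=Ada, mark=dot} → owner is Ada → Group A. {face=up, pile=8, owner=Cal, mark=star} → owner is Cal → Group B. {face=up, pile=1, owner=Ada, mark=none} → owner is Ada → Group A. {face=up, pile=3, owner=Dee, mark=cross} → owner is Dee → Group A. {face=down, pile=1, owner=Ben, mark=cross} → owner is Ben → Group A.

Group A, Group B, Group A, Group A, Group A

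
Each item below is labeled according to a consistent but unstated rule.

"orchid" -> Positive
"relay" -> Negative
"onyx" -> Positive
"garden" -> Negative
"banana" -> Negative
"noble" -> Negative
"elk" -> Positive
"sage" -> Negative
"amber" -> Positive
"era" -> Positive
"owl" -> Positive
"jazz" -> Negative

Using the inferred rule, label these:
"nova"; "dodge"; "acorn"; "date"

The common property of the 'Positive' items is: starts with a vowel. No 'Negative' item has it.

Negative, Negative, Positive, Negative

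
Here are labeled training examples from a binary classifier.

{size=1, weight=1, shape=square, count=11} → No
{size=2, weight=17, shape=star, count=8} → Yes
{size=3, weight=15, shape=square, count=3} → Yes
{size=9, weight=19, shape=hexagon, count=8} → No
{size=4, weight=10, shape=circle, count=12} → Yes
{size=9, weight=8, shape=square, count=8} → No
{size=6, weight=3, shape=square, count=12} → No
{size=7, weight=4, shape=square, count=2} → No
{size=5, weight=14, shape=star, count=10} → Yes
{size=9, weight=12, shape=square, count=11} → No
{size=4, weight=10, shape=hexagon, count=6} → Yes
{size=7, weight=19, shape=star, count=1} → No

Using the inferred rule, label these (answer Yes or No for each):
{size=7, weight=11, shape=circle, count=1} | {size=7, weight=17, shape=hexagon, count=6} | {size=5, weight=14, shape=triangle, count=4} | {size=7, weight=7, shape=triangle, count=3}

No, No, Yes, No

The common property of the 'Yes' items is: size ≥ 2 AND size ≤ 5. No 'No' item has it.
{size=7, weight=11, shape=circle, count=1}: No (size = 7). {size=7, weight=17, shape=hexagon, count=6}: No (size = 7). {size=5, weight=14, shape=triangle, count=4}: Yes (size = 5). {size=7, weight=7, shape=triangle, count=3}: No (size = 7).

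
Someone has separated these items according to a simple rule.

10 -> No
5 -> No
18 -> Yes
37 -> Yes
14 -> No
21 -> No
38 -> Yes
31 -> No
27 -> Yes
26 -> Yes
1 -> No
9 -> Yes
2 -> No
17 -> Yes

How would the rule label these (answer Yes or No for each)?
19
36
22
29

The distinguishing property — digit sum ≥ 6 — holds for all the 'Yes' cases and none of the 'No' cases.

Yes, Yes, No, Yes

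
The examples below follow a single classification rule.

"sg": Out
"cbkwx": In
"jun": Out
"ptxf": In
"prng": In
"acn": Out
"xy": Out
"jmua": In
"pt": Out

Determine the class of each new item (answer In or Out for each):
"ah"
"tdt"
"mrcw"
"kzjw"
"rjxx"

The simplest hypothesis consistent with all the labels is: length ≥ 4.
Out: "ah", since length 2. Out: "tdt", since length 3. In: "mrcw", since length 4. In: "kzjw", since length 4. In: "rjxx", since length 4.

Out, Out, In, In, In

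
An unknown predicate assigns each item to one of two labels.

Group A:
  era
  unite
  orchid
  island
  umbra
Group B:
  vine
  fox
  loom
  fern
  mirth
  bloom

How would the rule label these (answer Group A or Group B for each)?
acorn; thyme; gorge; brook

Group A, Group B, Group B, Group B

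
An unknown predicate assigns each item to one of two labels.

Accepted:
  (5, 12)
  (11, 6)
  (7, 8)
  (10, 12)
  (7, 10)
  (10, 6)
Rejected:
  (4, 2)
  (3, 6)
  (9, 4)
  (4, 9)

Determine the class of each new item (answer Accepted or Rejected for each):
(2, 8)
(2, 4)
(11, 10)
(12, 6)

Rejected, Rejected, Accepted, Accepted

The pattern is that an item is 'Accepted' exactly when: sum ≥ 15.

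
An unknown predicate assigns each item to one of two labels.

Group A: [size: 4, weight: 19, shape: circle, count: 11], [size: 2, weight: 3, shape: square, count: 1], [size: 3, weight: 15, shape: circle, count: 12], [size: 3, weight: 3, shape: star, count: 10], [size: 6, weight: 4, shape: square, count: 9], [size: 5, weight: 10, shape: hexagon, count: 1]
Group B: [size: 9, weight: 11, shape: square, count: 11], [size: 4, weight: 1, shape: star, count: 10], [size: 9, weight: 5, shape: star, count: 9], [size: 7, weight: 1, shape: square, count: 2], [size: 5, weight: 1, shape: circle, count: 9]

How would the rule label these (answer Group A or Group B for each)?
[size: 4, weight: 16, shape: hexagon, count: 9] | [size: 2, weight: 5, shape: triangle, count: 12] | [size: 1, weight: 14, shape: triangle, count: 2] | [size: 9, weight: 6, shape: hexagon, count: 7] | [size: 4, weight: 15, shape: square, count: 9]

One predicate separates the groups cleanly: weight ≥ 3 AND size ≤ 6.
[size: 4, weight: 16, shape: hexagon, count: 9]: weight = 16, size = 4, passes → Group A. [size: 2, weight: 5, shape: triangle, count: 12]: weight = 5, size = 2, passes → Group A. [size: 1, weight: 14, shape: triangle, count: 2]: weight = 14, size = 1, passes → Group A. [size: 9, weight: 6, shape: hexagon, count: 7]: weight = 6, size = 9, does not pass → Group B. [size: 4, weight: 15, shape: square, count: 9]: weight = 15, size = 4, passes → Group A.

Group A, Group A, Group A, Group B, Group A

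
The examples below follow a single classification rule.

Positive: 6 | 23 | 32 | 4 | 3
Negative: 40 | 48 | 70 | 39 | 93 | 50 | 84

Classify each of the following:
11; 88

Positive, Negative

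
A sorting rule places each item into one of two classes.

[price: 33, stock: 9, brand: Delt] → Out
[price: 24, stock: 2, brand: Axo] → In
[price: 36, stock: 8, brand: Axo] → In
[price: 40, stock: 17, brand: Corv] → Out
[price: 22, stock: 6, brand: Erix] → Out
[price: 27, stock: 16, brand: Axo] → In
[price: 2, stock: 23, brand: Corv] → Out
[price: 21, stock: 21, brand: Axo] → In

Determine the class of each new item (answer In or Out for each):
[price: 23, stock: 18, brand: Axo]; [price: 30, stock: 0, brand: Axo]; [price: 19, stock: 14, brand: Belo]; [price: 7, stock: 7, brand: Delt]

Checking candidate rules against both groups, what survives is: brand is Axo.
[price: 23, stock: 18, brand: Axo]: In (brand is Axo).
[price: 30, stock: 0, brand: Axo]: In (brand is Axo).
[price: 19, stock: 14, brand: Belo]: Out (brand is Belo).
[price: 7, stock: 7, brand: Delt]: Out (brand is Delt).

In, In, Out, Out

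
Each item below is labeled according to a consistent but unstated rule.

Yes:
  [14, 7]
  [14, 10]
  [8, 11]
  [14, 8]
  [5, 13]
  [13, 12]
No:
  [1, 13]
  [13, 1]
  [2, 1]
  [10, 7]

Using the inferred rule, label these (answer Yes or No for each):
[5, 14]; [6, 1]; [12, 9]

Yes, No, Yes

Every 'Yes' example satisfies: sum ≥ 18. None of the 'No' examples do.
Yes: [5, 14], since 5+14 = 19. No: [6, 1], since 6+1 = 7. Yes: [12, 9], since 12+9 = 21.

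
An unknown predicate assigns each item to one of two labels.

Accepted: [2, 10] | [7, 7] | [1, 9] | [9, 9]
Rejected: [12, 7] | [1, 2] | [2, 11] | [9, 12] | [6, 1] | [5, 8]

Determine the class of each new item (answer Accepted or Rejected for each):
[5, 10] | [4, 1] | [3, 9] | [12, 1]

Rule: sum is even. This holds for each 'Accepted' example and fails for each 'Rejected' one.
[5, 10]: 5+10 = 15, lacks this property → Rejected. [4, 1]: 4+1 = 5, lacks this property → Rejected. [3, 9]: 3+9 = 12, qualifies → Accepted. [12, 1]: 12+1 = 13, lacks this property → Rejected.

Rejected, Rejected, Accepted, Rejected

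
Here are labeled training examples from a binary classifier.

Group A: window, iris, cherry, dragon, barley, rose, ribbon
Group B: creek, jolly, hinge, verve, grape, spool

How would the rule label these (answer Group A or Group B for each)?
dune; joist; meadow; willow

Group A, Group B, Group A, Group A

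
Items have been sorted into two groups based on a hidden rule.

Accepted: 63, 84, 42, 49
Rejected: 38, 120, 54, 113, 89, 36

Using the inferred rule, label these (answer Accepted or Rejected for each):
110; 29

The classifier is using: multiple of 7.
110 → 110 = 7·15 + 5 → Rejected. 29 → 29 = 7·4 + 1 → Rejected.

Rejected, Rejected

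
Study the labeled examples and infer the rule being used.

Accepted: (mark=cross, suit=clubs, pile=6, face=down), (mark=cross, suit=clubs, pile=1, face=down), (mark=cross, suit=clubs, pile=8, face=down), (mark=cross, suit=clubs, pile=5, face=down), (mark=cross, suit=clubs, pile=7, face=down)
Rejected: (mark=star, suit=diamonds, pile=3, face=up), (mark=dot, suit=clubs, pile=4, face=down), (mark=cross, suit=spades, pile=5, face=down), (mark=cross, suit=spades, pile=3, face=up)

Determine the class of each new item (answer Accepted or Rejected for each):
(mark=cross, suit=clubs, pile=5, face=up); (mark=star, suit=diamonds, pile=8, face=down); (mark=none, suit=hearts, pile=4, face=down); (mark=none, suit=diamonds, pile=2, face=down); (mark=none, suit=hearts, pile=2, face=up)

The pattern is that an item is 'Accepted' exactly when: suit is clubs AND mark is cross.

Accepted, Rejected, Rejected, Rejected, Rejected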